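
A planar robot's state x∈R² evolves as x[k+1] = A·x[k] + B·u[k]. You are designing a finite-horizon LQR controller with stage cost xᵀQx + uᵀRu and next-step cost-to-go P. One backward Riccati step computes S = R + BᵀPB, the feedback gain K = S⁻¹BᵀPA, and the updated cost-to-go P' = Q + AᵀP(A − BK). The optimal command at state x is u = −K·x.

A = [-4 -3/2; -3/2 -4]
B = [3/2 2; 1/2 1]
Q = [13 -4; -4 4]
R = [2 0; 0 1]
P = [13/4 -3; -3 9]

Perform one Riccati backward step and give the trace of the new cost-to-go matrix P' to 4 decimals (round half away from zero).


BᵀP = [3.3750 0.0000; 3.5000 3.0000]
S = R + BᵀPB = [2 0; 0 1] + [5.0625 6.7500; 6.7500 10.0000] = [7.0625 6.7500; 6.7500 11.0000]
BᵀPA = [-13.5000 -5.0625; -18.5000 -17.2500]
K = S⁻¹·BᵀPA = [-0.7354 1.8911; -1.2305 -2.7286]
A−BK = [-0.4358 1.1206; 0.0982 -2.2169]
AᵀP(A−BK) = [3.5569 -6.1999; -6.1999 77.8176]
P' = Q + AᵀP(A−BK) = [16.5569 -10.1999; -10.1999 81.8176]
tr(P') = 98.3745

98.3745


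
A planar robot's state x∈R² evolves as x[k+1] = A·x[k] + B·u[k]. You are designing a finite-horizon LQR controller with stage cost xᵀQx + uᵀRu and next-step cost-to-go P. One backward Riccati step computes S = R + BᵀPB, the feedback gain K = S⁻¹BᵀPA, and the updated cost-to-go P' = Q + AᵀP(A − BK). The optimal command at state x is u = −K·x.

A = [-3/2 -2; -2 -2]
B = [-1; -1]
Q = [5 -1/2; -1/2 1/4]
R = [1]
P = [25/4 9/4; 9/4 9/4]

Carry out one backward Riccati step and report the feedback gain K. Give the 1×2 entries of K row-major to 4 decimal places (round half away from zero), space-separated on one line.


BᵀP = [-8.5000 -4.5000]
S = R + BᵀPB = [1] + [13.0000] = [14.0000]
BᵀPA = [21.7500 26.0000]
K = S⁻¹·BᵀPA = [1.5536 1.8571]
A−BK = [0.0536 -0.1429; -0.4464 -0.1429]
AᵀP(A−BK) = [2.7723 3.1071; 3.1071 3.7143]
P' = Q + AᵀP(A−BK) = [7.7723 2.6071; 2.6071 3.9643]
tr(P') = 11.7366

1.5536 1.8571


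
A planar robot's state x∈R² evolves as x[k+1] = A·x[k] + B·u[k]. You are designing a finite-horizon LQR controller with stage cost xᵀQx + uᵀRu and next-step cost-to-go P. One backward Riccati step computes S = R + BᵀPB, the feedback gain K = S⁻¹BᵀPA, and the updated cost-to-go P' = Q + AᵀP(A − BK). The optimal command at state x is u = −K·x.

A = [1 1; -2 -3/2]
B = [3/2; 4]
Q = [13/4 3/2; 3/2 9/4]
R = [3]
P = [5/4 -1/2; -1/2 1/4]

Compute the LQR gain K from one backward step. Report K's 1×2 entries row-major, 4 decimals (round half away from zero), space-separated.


-0.1639 -0.1311

BᵀP = [-0.1250 0.2500]
S = R + BᵀPB = [3] + [0.8125] = [3.8125]
BᵀPA = [-0.6250 -0.5000]
K = S⁻¹·BᵀPA = [-0.1639 -0.1311]
A−BK = [1.2459 1.1967; -1.3443 -0.9754]
AᵀP(A−BK) = [4.1475 3.6680; 3.6680 3.2469]
P' = Q + AᵀP(A−BK) = [7.3975 5.1680; 5.1680 5.4969]
tr(P') = 12.8945


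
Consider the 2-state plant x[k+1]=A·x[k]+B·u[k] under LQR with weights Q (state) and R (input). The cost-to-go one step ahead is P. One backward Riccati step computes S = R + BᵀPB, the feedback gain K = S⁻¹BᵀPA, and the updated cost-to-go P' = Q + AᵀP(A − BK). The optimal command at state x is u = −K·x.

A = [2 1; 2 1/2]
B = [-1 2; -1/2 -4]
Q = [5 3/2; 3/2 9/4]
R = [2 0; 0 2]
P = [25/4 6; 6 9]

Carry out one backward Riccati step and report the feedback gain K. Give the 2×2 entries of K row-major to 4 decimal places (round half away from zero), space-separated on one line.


-1.8884 -0.7811 -0.3550 -0.0686

BᵀP = [-9.2500 -10.5000; -11.5000 -24.0000]
S = R + BᵀPB = [2 0; 0 2] + [14.5000 23.5000; 23.5000 73.0000] = [16.5000 23.5000; 23.5000 75.0000]
BᵀPA = [-39.5000 -14.5000; -71.0000 -23.5000]
K = S⁻¹·BᵀPA = [-1.8884 -0.7811; -0.3550 -0.0686]
A−BK = [0.8216 0.3561; -0.3641 -0.1649]
AᵀP(A−BK) = [9.2061 3.7767; 3.7767 1.5622]
P' = Q + AᵀP(A−BK) = [14.2061 5.2767; 5.2767 3.8122]
tr(P') = 18.0183


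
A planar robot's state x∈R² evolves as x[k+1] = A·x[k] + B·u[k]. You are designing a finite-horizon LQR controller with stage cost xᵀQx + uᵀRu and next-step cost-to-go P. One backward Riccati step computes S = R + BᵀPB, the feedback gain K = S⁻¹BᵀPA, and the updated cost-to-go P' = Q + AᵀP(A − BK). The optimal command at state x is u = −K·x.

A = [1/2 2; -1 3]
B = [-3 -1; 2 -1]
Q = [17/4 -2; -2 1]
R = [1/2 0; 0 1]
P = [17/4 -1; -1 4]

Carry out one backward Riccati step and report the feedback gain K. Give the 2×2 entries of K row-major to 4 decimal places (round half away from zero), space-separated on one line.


BᵀP = [-14.7500 11.0000; -3.2500 -3.0000]
S = R + BᵀPB = [1/2 0; 0 1] + [66.2500 3.7500; 3.7500 6.2500] = [66.7500 3.7500; 3.7500 7.2500]
BᵀPA = [-18.3750 3.5000; 1.3750 -15.5000]
K = S⁻¹·BᵀPA = [-0.2945 0.1777; 0.3420 -2.2298]
A−BK = [-0.0415 0.3033; -0.0690 0.4147]
AᵀP(A−BK) = [0.1810 -0.9186; -0.9186 5.8154]
P' = Q + AᵀP(A−BK) = [4.4310 -2.9186; -2.9186 6.8154]
tr(P') = 11.2463

-0.2945 0.1777 0.3420 -2.2298


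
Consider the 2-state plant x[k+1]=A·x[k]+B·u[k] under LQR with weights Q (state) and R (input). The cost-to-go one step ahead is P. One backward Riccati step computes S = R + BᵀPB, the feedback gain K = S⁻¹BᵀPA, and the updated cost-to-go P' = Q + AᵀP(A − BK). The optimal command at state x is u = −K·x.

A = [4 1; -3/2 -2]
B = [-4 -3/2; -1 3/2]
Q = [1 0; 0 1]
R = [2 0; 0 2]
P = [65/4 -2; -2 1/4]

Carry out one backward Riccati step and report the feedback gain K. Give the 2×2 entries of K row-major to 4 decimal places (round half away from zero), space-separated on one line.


-0.8993 -0.2657 -0.3975 -0.1232

BᵀP = [-63.0000 7.7500; -27.3750 3.3750]
S = R + BᵀPB = [2 0; 0 2] + [244.2500 106.1250; 106.1250 46.1250] = [246.2500 106.1250; 106.1250 48.1250]
BᵀPA = [-263.6250 -78.5000; -114.5625 -34.1250]
K = S⁻¹·BᵀPA = [-0.8993 -0.2657; -0.3975 -0.1232]
A−BK = [-0.1933 -0.2475; -1.8031 -2.0809]
AᵀP(A−BK) = [1.9592 0.5942; 0.5942 0.1894]
P' = Q + AᵀP(A−BK) = [2.9592 0.5942; 0.5942 1.1894]
tr(P') = 4.1485


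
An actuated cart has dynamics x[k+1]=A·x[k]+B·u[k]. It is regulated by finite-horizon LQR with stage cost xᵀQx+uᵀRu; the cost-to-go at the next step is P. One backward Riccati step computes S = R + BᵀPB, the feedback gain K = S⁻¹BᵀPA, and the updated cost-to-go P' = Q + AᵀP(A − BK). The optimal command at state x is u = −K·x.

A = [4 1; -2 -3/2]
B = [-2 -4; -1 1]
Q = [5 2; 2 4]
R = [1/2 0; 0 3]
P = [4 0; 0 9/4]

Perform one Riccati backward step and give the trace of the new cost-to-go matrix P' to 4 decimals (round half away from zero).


14.9694

BᵀP = [-8.0000 -2.2500; -16.0000 2.2500]
S = R + BᵀPB = [1/2 0; 0 3] + [18.2500 29.7500; 29.7500 66.2500] = [18.7500 29.7500; 29.7500 69.2500]
BᵀPA = [-27.5000 -4.6250; -68.5000 -19.3750]
K = S⁻¹·BᵀPA = [0.3230 0.6196; -1.1279 -0.5460]
A−BK = [0.1343 0.0553; -0.5491 -0.3344]
AᵀP(A−BK) = [4.6193 2.3904; 2.3904 1.3501]
P' = Q + AᵀP(A−BK) = [9.6193 4.3904; 4.3904 5.3501]
tr(P') = 14.9694


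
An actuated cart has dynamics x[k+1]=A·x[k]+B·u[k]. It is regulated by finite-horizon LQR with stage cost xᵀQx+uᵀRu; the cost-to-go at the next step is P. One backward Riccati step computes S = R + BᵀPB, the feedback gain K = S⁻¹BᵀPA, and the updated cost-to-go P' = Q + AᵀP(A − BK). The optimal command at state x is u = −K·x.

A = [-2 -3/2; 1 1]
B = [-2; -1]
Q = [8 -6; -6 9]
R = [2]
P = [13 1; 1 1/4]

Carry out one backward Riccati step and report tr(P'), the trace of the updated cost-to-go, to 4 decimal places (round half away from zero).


20.6577

BᵀP = [-27.0000 -2.2500]
S = R + BᵀPB = [2] + [56.2500] = [58.2500]
BᵀPA = [51.7500 38.2500]
K = S⁻¹·BᵀPA = [0.8884 0.6567]
A−BK = [-0.2232 -0.1867; 1.8884 1.6567]
AᵀP(A−BK) = [2.2747 1.7682; 1.7682 1.3830]
P' = Q + AᵀP(A−BK) = [10.2747 -4.2318; -4.2318 10.3830]
tr(P') = 20.6577


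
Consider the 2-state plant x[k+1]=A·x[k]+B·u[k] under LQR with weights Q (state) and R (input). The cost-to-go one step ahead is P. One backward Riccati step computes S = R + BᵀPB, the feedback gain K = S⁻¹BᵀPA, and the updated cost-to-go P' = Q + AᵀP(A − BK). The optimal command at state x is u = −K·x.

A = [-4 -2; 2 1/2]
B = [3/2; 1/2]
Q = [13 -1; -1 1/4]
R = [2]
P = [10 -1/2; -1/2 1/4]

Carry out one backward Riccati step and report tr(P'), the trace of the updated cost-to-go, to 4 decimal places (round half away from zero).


33.5446

BᵀP = [14.7500 -0.6250]
S = R + BᵀPB = [2] + [21.8125] = [23.8125]
BᵀPA = [-60.2500 -29.8125]
K = S⁻¹·BᵀPA = [-2.5302 -1.2520]
A−BK = [-0.2047 -0.1220; 3.2651 1.1260]
AᵀP(A−BK) = [16.5564 7.8189; 7.8189 3.7382]
P' = Q + AᵀP(A−BK) = [29.5564 6.8189; 6.8189 3.9882]
tr(P') = 33.5446


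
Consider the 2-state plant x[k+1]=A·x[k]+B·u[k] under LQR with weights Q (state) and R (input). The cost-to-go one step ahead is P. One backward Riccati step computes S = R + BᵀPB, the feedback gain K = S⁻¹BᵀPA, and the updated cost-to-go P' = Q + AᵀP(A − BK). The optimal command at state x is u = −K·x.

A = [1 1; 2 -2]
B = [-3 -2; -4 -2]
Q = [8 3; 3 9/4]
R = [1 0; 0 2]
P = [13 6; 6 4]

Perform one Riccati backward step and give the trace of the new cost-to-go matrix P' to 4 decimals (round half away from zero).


15.1587

BᵀP = [-63.0000 -34.0000; -38.0000 -20.0000]
S = R + BᵀPB = [1 0; 0 2] + [325.0000 194.0000; 194.0000 116.0000] = [326.0000 194.0000; 194.0000 118.0000]
BᵀPA = [-131.0000 5.0000; -78.0000 2.0000]
K = S⁻¹·BᵀPA = [-0.3918 0.2428; -0.0168 -0.3822]
A−BK = [-0.2091 0.9639; 0.3990 -1.7933]
AᵀP(A−BK) = [0.3582 -1.0072; -1.0072 4.5505]
P' = Q + AᵀP(A−BK) = [8.3582 1.9928; 1.9928 6.8005]
tr(P') = 15.1587


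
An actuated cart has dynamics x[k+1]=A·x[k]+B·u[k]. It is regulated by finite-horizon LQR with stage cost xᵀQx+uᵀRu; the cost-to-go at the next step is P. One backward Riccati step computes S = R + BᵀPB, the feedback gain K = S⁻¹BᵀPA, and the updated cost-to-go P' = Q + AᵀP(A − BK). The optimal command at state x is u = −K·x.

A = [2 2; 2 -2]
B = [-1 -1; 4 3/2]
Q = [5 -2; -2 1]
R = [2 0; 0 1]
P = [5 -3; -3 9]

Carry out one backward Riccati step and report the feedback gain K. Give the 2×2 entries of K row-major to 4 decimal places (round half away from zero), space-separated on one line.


1.0544 -0.0470 -1.8613 -1.3746

BᵀP = [-17.0000 39.0000; -9.5000 16.5000]
S = R + BᵀPB = [2 0; 0 1] + [173.0000 75.5000; 75.5000 34.2500] = [175.0000 75.5000; 75.5000 35.2500]
BᵀPA = [44.0000 -112.0000; 14.0000 -52.0000]
K = S⁻¹·BᵀPA = [1.0544 -0.0470; -1.8613 -1.3746]
A−BK = [1.1932 0.5784; 0.5742 0.2497]
AᵀP(A−BK) = [11.6628 5.3106; 5.3106 3.2615]
P' = Q + AᵀP(A−BK) = [16.6628 3.3106; 3.3106 4.2615]
tr(P') = 20.9242


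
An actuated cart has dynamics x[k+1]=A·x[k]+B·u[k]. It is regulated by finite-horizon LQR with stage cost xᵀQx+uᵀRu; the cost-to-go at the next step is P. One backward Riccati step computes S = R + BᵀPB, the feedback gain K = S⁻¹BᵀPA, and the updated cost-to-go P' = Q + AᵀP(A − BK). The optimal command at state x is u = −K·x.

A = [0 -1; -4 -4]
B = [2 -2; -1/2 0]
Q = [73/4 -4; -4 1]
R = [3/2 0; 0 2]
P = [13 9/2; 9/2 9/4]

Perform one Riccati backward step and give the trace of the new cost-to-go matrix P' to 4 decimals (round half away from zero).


BᵀP = [23.7500 7.8750; -26.0000 -9.0000]
S = R + BᵀPB = [3/2 0; 0 2] + [43.5625 -47.5000; -47.5000 52.0000] = [45.0625 -47.5000; -47.5000 54.0000]
BᵀPA = [-31.5000 -55.2500; 36.0000 62.0000]
K = S⁻¹·BᵀPA = [0.0508 -0.2174; 0.7114 0.9570]
A−BK = [1.3211 1.3486; -3.9746 -4.1087]
AᵀP(A−BK) = [11.9915 12.7029; 12.7029 13.6598]
P' = Q + AᵀP(A−BK) = [30.2415 8.7029; 8.7029 14.6598]
tr(P') = 44.9014

44.9014


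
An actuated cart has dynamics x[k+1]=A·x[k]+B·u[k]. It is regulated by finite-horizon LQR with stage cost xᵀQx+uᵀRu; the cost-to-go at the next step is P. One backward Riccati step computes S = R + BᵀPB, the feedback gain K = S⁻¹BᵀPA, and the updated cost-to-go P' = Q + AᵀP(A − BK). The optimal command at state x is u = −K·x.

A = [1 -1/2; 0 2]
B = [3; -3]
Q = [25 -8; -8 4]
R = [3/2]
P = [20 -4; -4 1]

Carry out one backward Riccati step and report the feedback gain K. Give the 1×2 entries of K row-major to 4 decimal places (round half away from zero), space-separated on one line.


BᵀP = [72.0000 -15.0000]
S = R + BᵀPB = [3/2] + [261.0000] = [262.5000]
BᵀPA = [72.0000 -66.0000]
K = S⁻¹·BᵀPA = [0.2743 -0.2514]
A−BK = [0.1771 0.2543; 0.8229 1.2457]
AᵀP(A−BK) = [0.2514 0.1029; 0.1029 0.4057]
P' = Q + AᵀP(A−BK) = [25.2514 -7.8971; -7.8971 4.4057]
tr(P') = 29.6571

0.2743 -0.2514


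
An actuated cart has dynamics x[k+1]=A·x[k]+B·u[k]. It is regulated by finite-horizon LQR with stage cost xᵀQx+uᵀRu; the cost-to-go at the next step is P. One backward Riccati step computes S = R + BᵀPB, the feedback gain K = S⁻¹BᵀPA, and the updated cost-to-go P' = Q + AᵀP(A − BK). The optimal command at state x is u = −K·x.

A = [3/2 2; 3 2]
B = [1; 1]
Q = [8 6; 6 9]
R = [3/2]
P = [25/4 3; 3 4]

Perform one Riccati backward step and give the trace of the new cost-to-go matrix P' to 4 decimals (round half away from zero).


31.0335

BᵀP = [9.2500 7.0000]
S = R + BᵀPB = [3/2] + [16.2500] = [17.7500]
BᵀPA = [34.8750 32.5000]
K = S⁻¹·BᵀPA = [1.9648 1.8310]
A−BK = [-0.4648 0.1690; 1.0352 0.1690]
AᵀP(A−BK) = [8.5405 5.8944; 5.8944 5.4930]
P' = Q + AᵀP(A−BK) = [16.5405 11.8944; 11.8944 14.4930]
tr(P') = 31.0335


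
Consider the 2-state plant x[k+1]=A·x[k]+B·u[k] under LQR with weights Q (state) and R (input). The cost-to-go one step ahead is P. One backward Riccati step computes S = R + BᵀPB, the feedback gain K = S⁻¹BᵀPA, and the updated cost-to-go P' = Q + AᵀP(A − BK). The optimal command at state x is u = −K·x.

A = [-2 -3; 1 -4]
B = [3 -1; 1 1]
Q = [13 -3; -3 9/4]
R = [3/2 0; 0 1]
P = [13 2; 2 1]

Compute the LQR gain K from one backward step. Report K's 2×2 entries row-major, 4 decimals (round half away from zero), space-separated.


-0.3821 -1.3873 0.7281 -0.9243

BᵀP = [41.0000 7.0000; -11.0000 -1.0000]
S = R + BᵀPB = [3/2 0; 0 1] + [130.0000 -34.0000; -34.0000 10.0000] = [131.5000 -34.0000; -34.0000 11.0000]
BᵀPA = [-75.0000 -151.0000; 21.0000 37.0000]
K = S⁻¹·BᵀPA = [-0.3821 -1.3873; 0.7281 -0.9243]
A−BK = [-0.1256 0.2375; 0.6540 -1.6885]
AᵀP(A−BK) = [1.0534 -0.6351; -0.6351 5.7212]
P' = Q + AᵀP(A−BK) = [14.0534 -3.6351; -3.6351 7.9712]
tr(P') = 22.0245


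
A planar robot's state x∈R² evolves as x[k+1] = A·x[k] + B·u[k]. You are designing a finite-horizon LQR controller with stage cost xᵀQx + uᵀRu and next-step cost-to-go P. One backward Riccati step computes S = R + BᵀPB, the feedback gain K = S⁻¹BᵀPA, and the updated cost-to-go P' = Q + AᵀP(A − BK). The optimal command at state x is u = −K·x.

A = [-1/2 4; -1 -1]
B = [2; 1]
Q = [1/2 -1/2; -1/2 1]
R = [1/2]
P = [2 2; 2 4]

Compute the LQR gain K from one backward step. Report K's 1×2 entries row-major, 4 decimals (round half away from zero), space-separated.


-0.5366 0.7805

BᵀP = [6.0000 8.0000]
S = R + BᵀPB = [1/2] + [20.0000] = [20.5000]
BᵀPA = [-11.0000 16.0000]
K = S⁻¹·BᵀPA = [-0.5366 0.7805]
A−BK = [0.5732 2.4390; -0.4634 -1.7805]
AᵀP(A−BK) = [0.5976 1.5854; 1.5854 7.5122]
P' = Q + AᵀP(A−BK) = [1.0976 1.0854; 1.0854 8.5122]
tr(P') = 9.6098


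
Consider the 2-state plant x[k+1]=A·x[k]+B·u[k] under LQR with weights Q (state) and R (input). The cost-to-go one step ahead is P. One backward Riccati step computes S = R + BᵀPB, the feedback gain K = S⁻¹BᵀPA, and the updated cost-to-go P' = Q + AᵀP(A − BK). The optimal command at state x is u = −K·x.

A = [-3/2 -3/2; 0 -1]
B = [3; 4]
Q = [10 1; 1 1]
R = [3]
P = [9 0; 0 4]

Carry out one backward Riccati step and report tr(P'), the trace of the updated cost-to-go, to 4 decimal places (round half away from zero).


22.8480

BᵀP = [27.0000 16.0000]
S = R + BᵀPB = [3] + [145.0000] = [148.0000]
BᵀPA = [-40.5000 -56.5000]
K = S⁻¹·BᵀPA = [-0.2736 -0.3818]
A−BK = [-0.6791 -0.3547; 1.0946 0.5270]
AᵀP(A−BK) = [9.1672 4.7889; 4.7889 2.6807]
P' = Q + AᵀP(A−BK) = [19.1672 5.7889; 5.7889 3.6807]
tr(P') = 22.8480


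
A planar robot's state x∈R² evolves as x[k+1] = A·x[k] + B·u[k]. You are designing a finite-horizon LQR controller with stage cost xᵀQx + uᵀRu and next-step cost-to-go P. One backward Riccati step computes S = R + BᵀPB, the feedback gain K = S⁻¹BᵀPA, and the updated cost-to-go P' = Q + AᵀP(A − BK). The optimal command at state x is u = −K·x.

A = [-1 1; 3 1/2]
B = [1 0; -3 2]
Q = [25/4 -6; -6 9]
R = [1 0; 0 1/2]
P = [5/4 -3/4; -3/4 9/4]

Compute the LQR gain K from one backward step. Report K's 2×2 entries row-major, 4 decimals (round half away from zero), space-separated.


-0.6984 0.2817 0.4762 0.5238

BᵀP = [3.5000 -7.5000; -1.5000 4.5000]
S = R + BᵀPB = [1 0; 0 1/2] + [26.0000 -15.0000; -15.0000 9.0000] = [27.0000 -15.0000; -15.0000 9.5000]
BᵀPA = [-26.0000 -0.2500; 15.0000 0.7500]
K = S⁻¹·BᵀPA = [-0.6984 0.2817; 0.4762 0.5238]
A−BK = [-0.3016 0.7183; -0.0476 0.2976]
AᵀP(A−BK) = [0.6984 -0.2817; -0.2817 0.7401]
P' = Q + AᵀP(A−BK) = [6.9484 -6.2817; -6.2817 9.7401]
tr(P') = 16.6885


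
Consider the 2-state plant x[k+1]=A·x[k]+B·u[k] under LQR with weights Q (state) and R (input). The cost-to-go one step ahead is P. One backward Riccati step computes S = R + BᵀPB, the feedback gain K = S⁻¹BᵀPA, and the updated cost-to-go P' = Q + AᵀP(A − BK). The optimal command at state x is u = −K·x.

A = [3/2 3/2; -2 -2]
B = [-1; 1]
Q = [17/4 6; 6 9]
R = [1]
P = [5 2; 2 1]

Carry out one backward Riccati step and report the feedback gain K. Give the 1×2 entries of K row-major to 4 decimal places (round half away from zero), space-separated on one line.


BᵀP = [-3.0000 -1.0000]
S = R + BᵀPB = [1] + [2.0000] = [3.0000]
BᵀPA = [-2.5000 -2.5000]
K = S⁻¹·BᵀPA = [-0.8333 -0.8333]
A−BK = [0.6667 0.6667; -1.1667 -1.1667]
AᵀP(A−BK) = [1.1667 1.1667; 1.1667 1.1667]
P' = Q + AᵀP(A−BK) = [5.4167 7.1667; 7.1667 10.1667]
tr(P') = 15.5833

-0.8333 -0.8333


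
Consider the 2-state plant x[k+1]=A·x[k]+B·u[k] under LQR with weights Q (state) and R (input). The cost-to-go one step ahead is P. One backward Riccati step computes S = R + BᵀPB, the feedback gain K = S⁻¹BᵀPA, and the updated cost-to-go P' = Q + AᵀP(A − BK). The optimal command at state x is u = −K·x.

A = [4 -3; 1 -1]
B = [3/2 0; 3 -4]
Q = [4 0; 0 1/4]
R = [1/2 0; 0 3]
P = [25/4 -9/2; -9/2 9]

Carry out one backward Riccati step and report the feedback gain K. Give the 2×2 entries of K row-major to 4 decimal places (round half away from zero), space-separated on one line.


2.2615 -1.7060 1.4910 -1.0625

BᵀP = [-4.1250 20.2500; 18.0000 -36.0000]
S = R + BᵀPB = [1/2 0; 0 3] + [54.5625 -81.0000; -81.0000 144.0000] = [55.0625 -81.0000; -81.0000 147.0000]
BᵀPA = [3.7500 -7.8750; 36.0000 -18.0000]
K = S⁻¹·BᵀPA = [2.2615 -1.7060; 1.4910 -1.0625]
A−BK = [0.6078 -0.4410; 0.1797 -0.1320]
AᵀP(A−BK) = [10.8431 -7.8528; -7.8528 5.6904]
P' = Q + AᵀP(A−BK) = [14.8431 -7.8528; -7.8528 5.9404]
tr(P') = 20.7834


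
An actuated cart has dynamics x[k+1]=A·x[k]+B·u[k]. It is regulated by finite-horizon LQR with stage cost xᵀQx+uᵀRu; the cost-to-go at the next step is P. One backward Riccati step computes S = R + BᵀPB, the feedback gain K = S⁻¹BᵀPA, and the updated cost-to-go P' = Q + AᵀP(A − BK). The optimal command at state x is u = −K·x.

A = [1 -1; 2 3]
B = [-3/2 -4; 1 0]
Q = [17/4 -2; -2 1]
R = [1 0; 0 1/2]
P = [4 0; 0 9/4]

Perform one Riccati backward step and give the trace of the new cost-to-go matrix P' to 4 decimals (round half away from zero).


BᵀP = [-6.0000 2.2500; -16.0000 0.0000]
S = R + BᵀPB = [1 0; 0 1/2] + [11.2500 24.0000; 24.0000 64.0000] = [12.2500 24.0000; 24.0000 64.5000]
BᵀPA = [-1.5000 12.7500; -16.0000 16.0000]
K = S⁻¹·BᵀPA = [1.3415 2.0473; -0.7472 -0.5137]
A−BK = [0.0234 0.0161; 0.6585 0.9527]
AᵀP(A−BK) = [3.0566 4.3514; 4.3514 6.3666]
P' = Q + AᵀP(A−BK) = [7.3066 2.3514; 2.3514 7.3666]
tr(P') = 14.6732

14.6732


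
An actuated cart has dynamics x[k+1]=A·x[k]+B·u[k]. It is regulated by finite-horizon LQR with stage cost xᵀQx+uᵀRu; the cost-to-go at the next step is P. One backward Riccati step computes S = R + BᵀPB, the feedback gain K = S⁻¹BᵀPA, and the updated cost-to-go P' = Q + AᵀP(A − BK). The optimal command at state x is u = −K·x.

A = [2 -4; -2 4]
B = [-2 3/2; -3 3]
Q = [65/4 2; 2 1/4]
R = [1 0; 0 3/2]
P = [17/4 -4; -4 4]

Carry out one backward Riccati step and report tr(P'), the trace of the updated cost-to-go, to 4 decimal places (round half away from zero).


95.4189

BᵀP = [3.5000 -4.0000; -5.6250 6.0000]
S = R + BᵀPB = [1 0; 0 3/2] + [5.0000 -6.7500; -6.7500 9.5625] = [6.0000 -6.7500; -6.7500 11.0625]
BᵀPA = [15.0000 -30.0000; -23.2500 46.5000]
K = S⁻¹·BᵀPA = [0.4324 -0.8649; -1.8378 3.6757]
A−BK = [5.6216 -11.2432; 4.8108 -9.6216]
AᵀP(A−BK) = [15.7838 -31.5676; -31.5676 63.1351]
P' = Q + AᵀP(A−BK) = [32.0338 -29.5676; -29.5676 63.3851]
tr(P') = 95.4189


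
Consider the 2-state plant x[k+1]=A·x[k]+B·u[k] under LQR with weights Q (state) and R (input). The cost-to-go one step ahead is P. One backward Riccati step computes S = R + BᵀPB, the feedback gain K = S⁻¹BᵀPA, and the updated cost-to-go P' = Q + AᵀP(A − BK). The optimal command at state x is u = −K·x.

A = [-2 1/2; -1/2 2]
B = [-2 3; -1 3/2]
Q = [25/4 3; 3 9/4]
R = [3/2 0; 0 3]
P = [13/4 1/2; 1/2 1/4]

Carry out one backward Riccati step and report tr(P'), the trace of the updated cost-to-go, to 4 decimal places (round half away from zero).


9.7137

BᵀP = [-7.0000 -1.2500; 10.5000 1.8750]
S = R + BᵀPB = [3/2 0; 0 3] + [15.2500 -22.8750; -22.8750 34.3125] = [16.7500 -22.8750; -22.8750 37.3125]
BᵀPA = [14.6250 -6.0000; -21.9375 9.0000]
K = S⁻¹·BᵀPA = [0.4313 -0.1770; -0.3235 0.1327]
A−BK = [-0.1668 -0.2521; 0.4166 1.6240]
AᵀP(A−BK) = [0.6574 -0.1255; -0.1255 0.5563]
P' = Q + AᵀP(A−BK) = [6.9074 2.8745; 2.8745 2.8063]
tr(P') = 9.7137


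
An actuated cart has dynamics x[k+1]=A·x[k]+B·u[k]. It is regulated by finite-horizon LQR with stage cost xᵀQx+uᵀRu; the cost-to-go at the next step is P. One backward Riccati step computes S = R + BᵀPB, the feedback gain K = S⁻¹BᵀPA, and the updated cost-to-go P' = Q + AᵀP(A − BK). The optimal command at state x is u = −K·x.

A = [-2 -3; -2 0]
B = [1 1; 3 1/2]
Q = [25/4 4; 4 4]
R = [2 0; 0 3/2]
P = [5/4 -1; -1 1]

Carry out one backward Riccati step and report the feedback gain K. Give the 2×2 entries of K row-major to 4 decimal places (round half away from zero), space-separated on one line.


BᵀP = [-1.7500 2.0000; 0.7500 -0.5000]
S = R + BᵀPB = [2 0; 0 3/2] + [4.2500 -0.7500; -0.7500 0.5000] = [6.2500 -0.7500; -0.7500 2.0000]
BᵀPA = [-0.5000 5.2500; -0.5000 -2.2500]
K = S⁻¹·BᵀPA = [-0.1152 0.7382; -0.2932 -0.8482]
A−BK = [-1.5916 -2.8901; -1.5079 -1.7906]
AᵀP(A−BK) = [0.7958 1.4450; 1.4450 5.4660]
P' = Q + AᵀP(A−BK) = [7.0458 5.4450; 5.4450 9.4660]
tr(P') = 16.5118

-0.1152 0.7382 -0.2932 -0.8482


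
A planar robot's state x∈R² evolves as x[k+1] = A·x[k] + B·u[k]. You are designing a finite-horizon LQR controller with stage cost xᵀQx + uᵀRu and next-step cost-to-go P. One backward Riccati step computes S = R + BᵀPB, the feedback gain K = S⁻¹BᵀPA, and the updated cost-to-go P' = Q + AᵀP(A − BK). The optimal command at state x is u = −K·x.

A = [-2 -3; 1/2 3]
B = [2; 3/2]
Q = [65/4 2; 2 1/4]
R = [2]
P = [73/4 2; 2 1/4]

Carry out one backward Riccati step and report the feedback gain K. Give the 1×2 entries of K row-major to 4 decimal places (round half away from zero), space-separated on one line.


BᵀP = [39.5000 4.3750]
S = R + BᵀPB = [2] + [85.5625] = [87.5625]
BᵀPA = [-76.8125 -105.3750]
K = S⁻¹·BᵀPA = [-0.8772 -1.2034]
A−BK = [-0.2455 -0.5931; 1.8158 4.8051]
AᵀP(A−BK) = [1.6802 2.4368; 2.4368 3.6890]
P' = Q + AᵀP(A−BK) = [17.9302 4.4368; 4.4368 3.9390]
tr(P') = 21.8692

-0.8772 -1.2034


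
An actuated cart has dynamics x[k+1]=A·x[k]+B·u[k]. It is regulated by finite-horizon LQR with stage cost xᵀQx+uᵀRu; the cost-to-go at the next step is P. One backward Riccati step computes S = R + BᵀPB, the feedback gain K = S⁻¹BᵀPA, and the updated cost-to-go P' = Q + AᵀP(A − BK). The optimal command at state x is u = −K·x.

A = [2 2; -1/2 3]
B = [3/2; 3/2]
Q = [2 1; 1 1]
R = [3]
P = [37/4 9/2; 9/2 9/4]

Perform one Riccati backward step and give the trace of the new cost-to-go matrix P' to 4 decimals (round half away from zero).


11.7250

BᵀP = [20.6250 10.1250]
S = R + BᵀPB = [3] + [46.1250] = [49.1250]
BᵀPA = [36.1875 71.6250]
K = S⁻¹·BᵀPA = [0.7366 1.4580]
A−BK = [0.8950 -0.1870; -1.6050 0.8130]
AᵀP(A−BK) = [1.9053 3.3631; 3.3631 6.8197]
P' = Q + AᵀP(A−BK) = [3.9053 4.3631; 4.3631 7.8197]
tr(P') = 11.7250


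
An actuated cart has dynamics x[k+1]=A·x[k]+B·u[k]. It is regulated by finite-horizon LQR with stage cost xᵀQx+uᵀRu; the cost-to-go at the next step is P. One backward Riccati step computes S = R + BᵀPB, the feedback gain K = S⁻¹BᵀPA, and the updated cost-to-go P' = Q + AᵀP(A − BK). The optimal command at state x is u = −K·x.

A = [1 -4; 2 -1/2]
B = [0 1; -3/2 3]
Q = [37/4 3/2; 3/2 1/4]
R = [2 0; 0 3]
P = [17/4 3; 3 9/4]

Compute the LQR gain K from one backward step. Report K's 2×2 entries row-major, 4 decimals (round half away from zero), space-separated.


BᵀP = [-4.5000 -3.3750; 13.2500 9.7500]
S = R + BᵀPB = [2 0; 0 3] + [5.0625 -14.6250; -14.6250 42.5000] = [7.0625 -14.6250; -14.6250 45.5000]
BᵀPA = [-11.2500 19.6875; 32.7500 -57.8750]
K = S⁻¹·BᵀPA = [-0.3062 0.4594; 0.6213 -1.1243]
A−BK = [0.3787 -2.8757; -0.3234 3.5620]
AᵀP(A−BK) = [1.4557 -2.7605; -2.7605 6.4485]
P' = Q + AᵀP(A−BK) = [10.7057 -1.2605; -1.2605 6.6985]
tr(P') = 17.4042

-0.3062 0.4594 0.6213 -1.1243


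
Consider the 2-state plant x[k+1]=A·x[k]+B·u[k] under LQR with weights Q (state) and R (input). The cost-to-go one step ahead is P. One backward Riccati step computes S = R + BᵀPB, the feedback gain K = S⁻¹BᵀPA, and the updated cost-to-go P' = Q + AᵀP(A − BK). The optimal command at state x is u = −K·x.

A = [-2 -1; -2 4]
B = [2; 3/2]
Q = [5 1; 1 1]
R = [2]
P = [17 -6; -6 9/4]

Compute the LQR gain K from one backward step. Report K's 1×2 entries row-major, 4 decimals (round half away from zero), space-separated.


-0.8384 -1.5232

BᵀP = [25.0000 -8.6250]
S = R + BᵀPB = [2] + [37.0625] = [39.0625]
BᵀPA = [-32.7500 -59.5000]
K = S⁻¹·BᵀPA = [-0.8384 -1.5232]
A−BK = [-0.3232 2.0464; -0.7424 6.2848]
AᵀP(A−BK) = [1.5424 2.1152; 2.1152 10.3696]
P' = Q + AᵀP(A−BK) = [6.5424 3.1152; 3.1152 11.3696]
tr(P') = 17.9120


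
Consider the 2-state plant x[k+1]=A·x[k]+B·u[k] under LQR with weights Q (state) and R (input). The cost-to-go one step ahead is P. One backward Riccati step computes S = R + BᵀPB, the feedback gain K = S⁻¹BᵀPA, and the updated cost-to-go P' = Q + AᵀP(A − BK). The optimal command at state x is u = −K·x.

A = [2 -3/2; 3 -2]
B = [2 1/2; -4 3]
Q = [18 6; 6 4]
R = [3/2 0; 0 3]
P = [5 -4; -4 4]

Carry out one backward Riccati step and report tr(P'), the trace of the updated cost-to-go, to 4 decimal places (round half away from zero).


BᵀP = [26.0000 -24.0000; -9.5000 10.0000]
S = R + BᵀPB = [3/2 0; 0 3] + [148.0000 -59.0000; -59.0000 25.2500] = [149.5000 -59.0000; -59.0000 28.2500]
BᵀPA = [-20.0000 9.0000; 11.0000 -5.7500]
K = S⁻¹·BᵀPA = [0.1132 -0.1145; 0.6257 -0.4427]
A−BK = [1.4609 -1.0497; 1.5755 -1.1300]
AᵀP(A−BK) = [3.3804 -2.4206; -2.4206 1.7351]
P' = Q + AᵀP(A−BK) = [21.3804 3.5794; 3.5794 5.7351]
tr(P') = 27.1155

27.1155


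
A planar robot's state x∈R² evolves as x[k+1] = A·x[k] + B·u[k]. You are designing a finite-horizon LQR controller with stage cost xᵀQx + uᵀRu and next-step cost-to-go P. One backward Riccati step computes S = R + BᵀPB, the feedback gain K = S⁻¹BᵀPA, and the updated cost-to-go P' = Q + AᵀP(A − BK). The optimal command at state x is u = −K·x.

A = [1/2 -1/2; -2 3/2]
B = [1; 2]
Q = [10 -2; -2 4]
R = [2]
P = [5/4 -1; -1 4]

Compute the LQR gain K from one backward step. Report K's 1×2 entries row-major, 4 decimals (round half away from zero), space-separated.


-0.9426 0.7131

BᵀP = [-0.7500 7.0000]
S = R + BᵀPB = [2] + [13.2500] = [15.2500]
BᵀPA = [-14.3750 10.8750]
K = S⁻¹·BᵀPA = [-0.9426 0.7131]
A−BK = [1.4426 -1.2131; -0.1148 0.0738]
AᵀP(A−BK) = [4.7623 -3.8115; -3.8115 3.0574]
P' = Q + AᵀP(A−BK) = [14.7623 -5.8115; -5.8115 7.0574]
tr(P') = 21.8197


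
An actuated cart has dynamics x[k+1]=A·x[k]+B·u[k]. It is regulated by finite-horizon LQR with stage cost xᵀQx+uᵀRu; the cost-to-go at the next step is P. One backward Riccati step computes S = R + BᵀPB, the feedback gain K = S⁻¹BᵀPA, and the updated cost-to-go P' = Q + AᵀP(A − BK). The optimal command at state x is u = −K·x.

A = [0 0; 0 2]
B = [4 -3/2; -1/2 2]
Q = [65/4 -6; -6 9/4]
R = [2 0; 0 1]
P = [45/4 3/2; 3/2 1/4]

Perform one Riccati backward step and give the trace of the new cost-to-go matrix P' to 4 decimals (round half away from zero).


18.7003

BᵀP = [44.2500 5.8750; -13.8750 -1.7500]
S = R + BᵀPB = [2 0; 0 1] + [174.0625 -54.6250; -54.6250 17.3125] = [176.0625 -54.6250; -54.6250 18.3125]
BᵀPA = [0.0000 11.7500; 0.0000 -3.5000]
K = S⁻¹·BᵀPA = [0.0000 0.0998; 0.0000 0.1067]
A−BK = [0.0000 -0.2393; 0.0000 1.8366]
AᵀP(A−BK) = [0.0000 0.0000; 0.0000 0.2003]
P' = Q + AᵀP(A−BK) = [16.2500 -6.0000; -6.0000 2.4503]
tr(P') = 18.7003


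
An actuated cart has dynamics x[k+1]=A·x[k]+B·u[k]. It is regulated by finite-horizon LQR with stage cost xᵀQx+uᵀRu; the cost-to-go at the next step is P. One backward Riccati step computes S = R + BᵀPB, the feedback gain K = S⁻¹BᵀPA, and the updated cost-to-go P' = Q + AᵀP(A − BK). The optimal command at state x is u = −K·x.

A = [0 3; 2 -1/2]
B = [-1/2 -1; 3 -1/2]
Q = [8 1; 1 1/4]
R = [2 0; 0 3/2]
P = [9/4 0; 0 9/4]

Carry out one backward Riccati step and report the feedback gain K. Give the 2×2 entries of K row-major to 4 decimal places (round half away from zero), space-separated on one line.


BᵀP = [-1.1250 6.7500; -2.2500 -1.1250]
S = R + BᵀPB = [2 0; 0 3/2] + [20.8125 -2.2500; -2.2500 2.8125] = [22.8125 -2.2500; -2.2500 4.3125]
BᵀPA = [13.5000 -6.7500; -2.2500 -6.1875]
K = S⁻¹·BᵀPA = [0.5696 -0.4611; -0.2245 -1.6754]
A−BK = [0.0603 1.0941; 0.1788 0.0457]
AᵀP(A−BK) = [0.8047 0.2057; 0.2057 7.3335]
P' = Q + AᵀP(A−BK) = [8.8047 1.2057; 1.2057 7.5835]
tr(P') = 16.3882

0.5696 -0.4611 -0.2245 -1.6754


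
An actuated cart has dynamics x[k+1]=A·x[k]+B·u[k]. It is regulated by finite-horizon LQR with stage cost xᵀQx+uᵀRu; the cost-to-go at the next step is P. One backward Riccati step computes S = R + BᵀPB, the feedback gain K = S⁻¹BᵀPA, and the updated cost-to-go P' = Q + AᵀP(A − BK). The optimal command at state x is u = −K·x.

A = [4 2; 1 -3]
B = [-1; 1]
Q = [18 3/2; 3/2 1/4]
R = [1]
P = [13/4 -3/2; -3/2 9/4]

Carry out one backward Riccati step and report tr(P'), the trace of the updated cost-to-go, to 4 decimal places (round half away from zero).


BᵀP = [-4.7500 3.7500]
S = R + BᵀPB = [1] + [8.5000] = [9.5000]
BᵀPA = [-15.2500 -20.7500]
K = S⁻¹·BᵀPA = [-1.6053 -2.1842]
A−BK = [2.3947 -0.1842; 2.6053 -0.8158]
AᵀP(A−BK) = [17.7697 0.9408; 0.9408 5.9276]
P' = Q + AᵀP(A−BK) = [35.7697 2.4408; 2.4408 6.1776]
tr(P') = 41.9474

41.9474


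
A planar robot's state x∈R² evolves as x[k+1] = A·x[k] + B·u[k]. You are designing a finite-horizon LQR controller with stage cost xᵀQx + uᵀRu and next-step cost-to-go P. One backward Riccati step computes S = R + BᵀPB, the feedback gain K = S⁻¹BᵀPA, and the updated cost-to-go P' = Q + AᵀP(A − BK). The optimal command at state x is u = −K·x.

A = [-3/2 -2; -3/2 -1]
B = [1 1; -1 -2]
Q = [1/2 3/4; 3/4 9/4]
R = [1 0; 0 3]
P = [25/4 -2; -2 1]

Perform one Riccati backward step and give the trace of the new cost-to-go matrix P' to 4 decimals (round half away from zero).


7.9771

BᵀP = [8.2500 -3.0000; 10.2500 -4.0000]
S = R + BᵀPB = [1 0; 0 3] + [11.2500 14.2500; 14.2500 18.2500] = [12.2500 14.2500; 14.2500 21.2500]
BᵀPA = [-7.8750 -13.5000; -9.3750 -16.5000]
K = S⁻¹·BᵀPA = [-0.5895 -0.9039; -0.0459 -0.1703]
A−BK = [-0.8646 -0.9258; -2.1812 -2.2445]
AᵀP(A−BK) = [2.2402 2.5349; 2.5349 2.9869]
P' = Q + AᵀP(A−BK) = [2.7402 3.2849; 3.2849 5.2369]
tr(P') = 7.9771


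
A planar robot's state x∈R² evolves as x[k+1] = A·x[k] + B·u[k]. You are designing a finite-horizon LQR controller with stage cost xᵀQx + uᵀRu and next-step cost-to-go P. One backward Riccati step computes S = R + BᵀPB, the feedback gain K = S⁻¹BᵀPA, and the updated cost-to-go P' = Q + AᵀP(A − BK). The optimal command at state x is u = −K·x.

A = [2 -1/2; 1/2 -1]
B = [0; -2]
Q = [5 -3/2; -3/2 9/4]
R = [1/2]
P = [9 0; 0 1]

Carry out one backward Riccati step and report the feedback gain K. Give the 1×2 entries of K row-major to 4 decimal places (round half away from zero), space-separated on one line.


BᵀP = [0.0000 -2.0000]
S = R + BᵀPB = [1/2] + [4.0000] = [4.5000]
BᵀPA = [-1.0000 2.0000]
K = S⁻¹·BᵀPA = [-0.2222 0.4444]
A−BK = [2.0000 -0.5000; 0.0556 -0.1111]
AᵀP(A−BK) = [36.0278 -9.0556; -9.0556 2.3611]
P' = Q + AᵀP(A−BK) = [41.0278 -10.5556; -10.5556 4.6111]
tr(P') = 45.6389

-0.2222 0.4444


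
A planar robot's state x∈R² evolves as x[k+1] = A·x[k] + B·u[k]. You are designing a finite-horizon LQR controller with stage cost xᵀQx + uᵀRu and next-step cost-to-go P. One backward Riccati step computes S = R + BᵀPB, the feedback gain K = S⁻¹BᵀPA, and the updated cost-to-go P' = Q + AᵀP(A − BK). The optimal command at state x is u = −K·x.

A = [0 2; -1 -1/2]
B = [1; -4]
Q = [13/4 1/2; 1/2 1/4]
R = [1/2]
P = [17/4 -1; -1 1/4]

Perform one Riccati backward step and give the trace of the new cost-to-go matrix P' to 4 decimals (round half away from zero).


4.2901

BᵀP = [8.2500 -2.0000]
S = R + BᵀPB = [1/2] + [16.2500] = [16.7500]
BᵀPA = [2.0000 17.5000]
K = S⁻¹·BᵀPA = [0.1194 1.0448]
A−BK = [-0.1194 0.9552; -0.5224 3.6791]
AᵀP(A−BK) = [0.0112 0.0354; 0.0354 0.7789]
P' = Q + AᵀP(A−BK) = [3.2612 0.5354; 0.5354 1.0289]
tr(P') = 4.2901


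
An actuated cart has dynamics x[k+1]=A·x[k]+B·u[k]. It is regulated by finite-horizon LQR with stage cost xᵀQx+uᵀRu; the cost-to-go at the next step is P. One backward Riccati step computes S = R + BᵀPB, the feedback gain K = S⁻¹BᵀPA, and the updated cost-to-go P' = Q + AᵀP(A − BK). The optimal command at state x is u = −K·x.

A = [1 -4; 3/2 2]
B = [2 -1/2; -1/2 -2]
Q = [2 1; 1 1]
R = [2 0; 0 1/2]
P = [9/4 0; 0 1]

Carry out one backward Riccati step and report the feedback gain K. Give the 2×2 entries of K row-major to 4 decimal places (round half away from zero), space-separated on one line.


BᵀP = [4.5000 -0.5000; -1.1250 -2.0000]
S = R + BᵀPB = [2 0; 0 1/2] + [9.2500 -1.2500; -1.2500 4.5625] = [11.2500 -1.2500; -1.2500 5.0625]
BᵀPA = [3.7500 -19.0000; -4.1250 0.5000]
K = S⁻¹·BᵀPA = [0.2496 -1.7252; -0.7532 -0.3272]
A−BK = [0.1241 -0.7131; 0.1185 0.4829]
AᵀP(A−BK) = [0.4570 -0.8801; -0.8801 7.3839]
P' = Q + AᵀP(A−BK) = [2.4570 0.1199; 0.1199 8.3839]
tr(P') = 10.8409

0.2496 -1.7252 -0.7532 -0.3272


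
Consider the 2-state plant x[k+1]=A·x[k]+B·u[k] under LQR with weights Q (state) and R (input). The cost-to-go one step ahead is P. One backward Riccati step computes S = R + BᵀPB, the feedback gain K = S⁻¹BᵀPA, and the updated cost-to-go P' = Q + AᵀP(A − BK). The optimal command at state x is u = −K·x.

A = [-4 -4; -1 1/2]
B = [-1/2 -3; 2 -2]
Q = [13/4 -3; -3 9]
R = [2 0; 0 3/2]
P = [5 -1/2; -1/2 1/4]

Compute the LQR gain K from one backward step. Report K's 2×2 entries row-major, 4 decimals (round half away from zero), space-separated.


0.4009 0.6434 1.2384 1.2219

BᵀP = [-3.5000 0.7500; -14.0000 1.0000]
S = R + BᵀPB = [2 0; 0 3/2] + [3.2500 9.0000; 9.0000 40.0000] = [5.2500 9.0000; 9.0000 41.5000]
BᵀPA = [13.2500 14.3750; 55.0000 56.5000]
K = S⁻¹·BᵀPA = [0.4009 0.6434; 1.2384 1.2219]
A−BK = [-0.0845 -0.0126; 0.6749 1.6571]
AᵀP(A−BK) = [2.8283 3.1447; 3.1447 3.7756]
P' = Q + AᵀP(A−BK) = [6.0783 0.1447; 0.1447 12.7756]
tr(P') = 18.8539


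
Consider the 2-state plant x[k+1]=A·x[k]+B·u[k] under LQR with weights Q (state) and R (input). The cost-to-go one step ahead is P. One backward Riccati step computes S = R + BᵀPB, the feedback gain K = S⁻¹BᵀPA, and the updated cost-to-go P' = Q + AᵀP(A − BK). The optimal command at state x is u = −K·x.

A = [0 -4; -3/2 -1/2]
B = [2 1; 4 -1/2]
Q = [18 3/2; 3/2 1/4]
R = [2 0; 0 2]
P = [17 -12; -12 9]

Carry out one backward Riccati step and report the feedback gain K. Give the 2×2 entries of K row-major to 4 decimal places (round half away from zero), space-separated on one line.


BᵀP = [-14.0000 12.0000; 23.0000 -16.5000]
S = R + BᵀPB = [2 0; 0 2] + [20.0000 -20.0000; -20.0000 31.2500] = [22.0000 -20.0000; -20.0000 33.2500]
BᵀPA = [-18.0000 50.0000; 24.7500 -83.7500]
K = S⁻¹·BᵀPA = [-0.3122 -0.0377; 0.5566 -2.5415]
A−BK = [0.0679 -1.3831; 0.0271 -1.6199]
AᵀP(A−BK) = [0.8552 -3.0271; -3.0271 15.2866]
P' = Q + AᵀP(A−BK) = [18.8552 -1.5271; -1.5271 15.5366]
tr(P') = 34.3918

-0.3122 -0.0377 0.5566 -2.5415


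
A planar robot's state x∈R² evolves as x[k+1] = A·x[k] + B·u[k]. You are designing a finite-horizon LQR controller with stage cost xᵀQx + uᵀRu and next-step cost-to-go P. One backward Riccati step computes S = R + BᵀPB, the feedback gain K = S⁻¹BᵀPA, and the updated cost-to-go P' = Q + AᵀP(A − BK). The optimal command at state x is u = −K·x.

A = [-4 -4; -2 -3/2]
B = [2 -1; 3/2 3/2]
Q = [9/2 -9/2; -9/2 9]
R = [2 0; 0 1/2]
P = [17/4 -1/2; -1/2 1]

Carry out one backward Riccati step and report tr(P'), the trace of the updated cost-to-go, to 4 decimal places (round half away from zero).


24.0183

BᵀP = [7.7500 0.5000; -5.0000 2.0000]
S = R + BᵀPB = [2 0; 0 1/2] + [16.2500 -7.0000; -7.0000 8.0000] = [18.2500 -7.0000; -7.0000 8.5000]
BᵀPA = [-32.0000 -31.7500; 16.0000 17.0000]
K = S⁻¹·BᵀPA = [-1.5077 -1.4217; 0.6408 0.8292]
A−BK = [-0.3439 -0.3274; -0.6996 -0.6113]
AᵀP(A−BK) = [5.5029 5.2391; 5.2391 5.0153]
P' = Q + AᵀP(A−BK) = [10.0029 0.7391; 0.7391 14.0153]
tr(P') = 24.0183


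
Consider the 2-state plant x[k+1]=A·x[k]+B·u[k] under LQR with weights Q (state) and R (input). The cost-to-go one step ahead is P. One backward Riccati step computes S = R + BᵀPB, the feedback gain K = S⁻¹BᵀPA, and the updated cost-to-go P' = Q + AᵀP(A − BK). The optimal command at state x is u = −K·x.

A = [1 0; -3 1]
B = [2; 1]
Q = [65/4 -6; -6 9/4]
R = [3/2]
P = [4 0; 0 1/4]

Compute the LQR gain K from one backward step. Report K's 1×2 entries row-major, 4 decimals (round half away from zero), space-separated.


BᵀP = [8.0000 0.2500]
S = R + BᵀPB = [3/2] + [16.2500] = [17.7500]
BᵀPA = [7.2500 0.2500]
K = S⁻¹·BᵀPA = [0.4085 0.0141]
A−BK = [0.1831 -0.0282; -3.4085 0.9859]
AᵀP(A−BK) = [3.2887 -0.8521; -0.8521 0.2465]
P' = Q + AᵀP(A−BK) = [19.5387 -6.8521; -6.8521 2.4965]
tr(P') = 22.0352

0.4085 0.0141


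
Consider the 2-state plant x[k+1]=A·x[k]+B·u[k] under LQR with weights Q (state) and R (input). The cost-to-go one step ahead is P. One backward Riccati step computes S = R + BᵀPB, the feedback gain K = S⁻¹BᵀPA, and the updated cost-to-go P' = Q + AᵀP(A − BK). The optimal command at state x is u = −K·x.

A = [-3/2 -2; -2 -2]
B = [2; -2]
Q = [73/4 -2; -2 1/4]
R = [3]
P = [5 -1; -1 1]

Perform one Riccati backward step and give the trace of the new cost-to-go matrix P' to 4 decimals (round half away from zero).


BᵀP = [12.0000 -4.0000]
S = R + BᵀPB = [3] + [32.0000] = [35.0000]
BᵀPA = [-10.0000 -16.0000]
K = S⁻¹·BᵀPA = [-0.2857 -0.4571]
A−BK = [-0.9286 -1.0857; -2.5714 -2.9143]
AᵀP(A−BK) = [6.3929 7.4286; 7.4286 8.6857]
P' = Q + AᵀP(A−BK) = [24.6429 5.4286; 5.4286 8.9357]
tr(P') = 33.5786

33.5786
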